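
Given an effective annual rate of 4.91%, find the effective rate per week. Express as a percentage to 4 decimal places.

The per-week rate i satisfies (1 + i)^52 = 1 + 0.0491.
i = 1.0491^(1/52) − 1 = 0.0009222 = 0.0922%.

0.0922%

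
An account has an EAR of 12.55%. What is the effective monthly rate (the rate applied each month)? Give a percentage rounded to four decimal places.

The per-month rate i satisfies (1 + i)^12 = 1 + 0.1255.
i = 1.1255^(1/12) − 1 = 0.0099010 = 0.9901%.

0.9901%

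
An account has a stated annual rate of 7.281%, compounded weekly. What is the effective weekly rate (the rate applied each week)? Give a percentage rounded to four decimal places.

0.1400%

With a nominal annual rate compounded weekly, the periodic rate is the nominal rate divided by 52.
i = 0.07281 / 52 = 0.0014002 = 0.1400%.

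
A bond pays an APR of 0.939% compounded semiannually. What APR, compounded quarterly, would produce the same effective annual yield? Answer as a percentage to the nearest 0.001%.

EAR = (1 + 0.00939/2)^2 − 1 = 0.009412.
Solve (1 + r/4)^4 = 1.009412: r/4 = 1.009412^(1/4) − 1 = 0.002345, so r = 0.009379 = 0.938%.

0.938%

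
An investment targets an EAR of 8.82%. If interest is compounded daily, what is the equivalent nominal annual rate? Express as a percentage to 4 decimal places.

8.4535%

(1 + r/365)^365 − 1 = 0.0882, so 1 + r/365 = 1.0882^(1/365).
r/365 = 0.000232, so r = 0.084535 = 8.4535%.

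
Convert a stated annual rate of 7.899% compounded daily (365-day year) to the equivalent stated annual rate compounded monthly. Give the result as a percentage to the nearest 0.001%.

EAR = (1 + 0.07899/365)^365 − 1 = 0.082184.
Solve (1 + r/12)^12 = 1.082184: r/12 = 1.082184^(1/12) − 1 = 0.006603, so r = 0.079242 = 7.924%.

7.924%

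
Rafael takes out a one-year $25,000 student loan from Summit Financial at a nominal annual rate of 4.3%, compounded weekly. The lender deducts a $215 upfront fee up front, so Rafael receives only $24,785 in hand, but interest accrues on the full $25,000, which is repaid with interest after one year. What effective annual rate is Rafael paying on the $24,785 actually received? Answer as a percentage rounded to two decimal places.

Amount owed after one year: 25,000 × (1 + 0.043/52)^52 = 25,000 × 1.043919 = $26,097.98.
Effective rate on net proceeds: 26,097.98 / 24,785 − 1 = 0.052975 = 5.30%.

5.30%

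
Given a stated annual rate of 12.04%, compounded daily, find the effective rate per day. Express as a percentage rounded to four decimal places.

With a nominal annual rate compounded daily, the periodic rate is the nominal rate divided by 365.
i = 0.1204 / 365 = 0.0003299 = 0.0330%.

0.0330%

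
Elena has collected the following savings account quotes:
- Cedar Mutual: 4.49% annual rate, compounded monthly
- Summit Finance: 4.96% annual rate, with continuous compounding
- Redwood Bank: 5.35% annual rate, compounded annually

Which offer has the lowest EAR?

Cedar Mutual: (1 + 0.0449/12)^12 − 1 = 4.584%
Summit Finance: e^0.0496 − 1 = 5.085%
Redwood Bank: compounded annually, EAR = 5.350%
The lowest effective annual rate is Cedar Mutual at 4.584%.

Cedar Mutual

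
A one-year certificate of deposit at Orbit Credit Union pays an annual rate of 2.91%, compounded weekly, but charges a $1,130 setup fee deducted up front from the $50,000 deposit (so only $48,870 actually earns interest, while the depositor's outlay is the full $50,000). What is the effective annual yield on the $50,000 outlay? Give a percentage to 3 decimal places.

0.625%

Value after one year: 48,870 × (1 + 0.0291/52)^52 = 48,870 × 1.029519 = $50,312.60.
Effective yield on the $50,000 outlay: 50,312.60 / 50,000 − 1 = 0.006252 = 0.625%.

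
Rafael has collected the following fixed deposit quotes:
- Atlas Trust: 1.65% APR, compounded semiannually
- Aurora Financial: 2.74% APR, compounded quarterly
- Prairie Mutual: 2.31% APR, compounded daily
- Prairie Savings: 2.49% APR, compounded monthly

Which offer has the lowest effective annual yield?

Atlas Trust: (1 + 0.0165/2)^2 − 1 = 1.657%
Aurora Financial: (1 + 0.0274/4)^4 − 1 = 2.768%
Prairie Mutual: (1 + 0.0231/365)^365 − 1 = 2.337%
Prairie Savings: (1 + 0.0249/12)^12 − 1 = 2.519%
The lowest effective annual rate is Atlas Trust at 1.657%.

Atlas Trust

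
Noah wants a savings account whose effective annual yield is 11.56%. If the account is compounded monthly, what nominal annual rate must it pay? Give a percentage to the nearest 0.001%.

10.989%

(1 + r/12)^12 − 1 = 0.1156, so 1 + r/12 = 1.1156^(1/12).
r/12 = 0.009158, so r = 0.109893 = 10.989%.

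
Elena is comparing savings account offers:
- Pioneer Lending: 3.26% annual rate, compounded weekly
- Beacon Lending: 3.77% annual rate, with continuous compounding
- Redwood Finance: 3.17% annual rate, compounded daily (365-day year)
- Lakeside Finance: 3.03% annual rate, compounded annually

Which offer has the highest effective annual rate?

Beacon Lending

Pioneer Lending: (1 + 0.0326/52)^52 − 1 = 3.313%
Beacon Lending: e^0.0377 − 1 = 3.842%
Redwood Finance: (1 + 0.0317/365)^365 − 1 = 3.221%
Lakeside Finance: compounded annually, EAR = 3.030%
The highest effective annual rate is Beacon Lending at 3.842%.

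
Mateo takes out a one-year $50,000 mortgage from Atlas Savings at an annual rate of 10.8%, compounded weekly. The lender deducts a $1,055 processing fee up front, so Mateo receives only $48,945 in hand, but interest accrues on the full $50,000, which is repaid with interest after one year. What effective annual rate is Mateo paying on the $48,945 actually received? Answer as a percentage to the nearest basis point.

Amount owed after one year: 50,000 × (1 + 0.108/52)^52 = 50,000 × 1.113923 = $55,696.15.
Effective rate on net proceeds: 55,696.15 / 48,945 − 1 = 0.137933 = 13.79%.

13.79%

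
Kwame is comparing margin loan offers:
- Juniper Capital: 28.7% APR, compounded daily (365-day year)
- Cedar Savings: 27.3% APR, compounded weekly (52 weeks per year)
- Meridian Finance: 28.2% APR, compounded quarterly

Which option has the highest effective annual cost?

Juniper Capital: (1 + 0.287/365)^365 − 1 = 33.227%
Cedar Savings: (1 + 0.273/52)^52 − 1 = 31.296%
Meridian Finance: (1 + 0.282/4)^4 − 1 = 31.325%
The highest effective annual rate is Juniper Capital at 33.227%.

Juniper Capital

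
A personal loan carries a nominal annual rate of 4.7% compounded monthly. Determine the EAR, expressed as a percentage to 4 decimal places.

EAR = (1 + 0.047/12)^12 − 1.
= (1 + 0.003917)^12 − 1 = 1.048026 − 1 = 4.8026%.

4.8026%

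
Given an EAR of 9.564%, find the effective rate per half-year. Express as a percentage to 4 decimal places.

4.6728%

The per-half-year rate i satisfies (1 + i)^2 = 1 + 0.09564.
i = 1.09564^(1/2) − 1 = 0.0467282 = 4.6728%.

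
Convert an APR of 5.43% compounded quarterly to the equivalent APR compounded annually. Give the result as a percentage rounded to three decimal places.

5.542%

EAR = (1 + 0.0543/4)^4 − 1 = 0.055416.
Compounded annually, the equivalent nominal rate is the EAR itself: 5.542%.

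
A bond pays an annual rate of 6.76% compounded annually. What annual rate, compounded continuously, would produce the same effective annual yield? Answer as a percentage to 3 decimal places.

Compounded annually, EAR = nominal = 0.067600.
Equivalent continuous rate: r = ln(1 + 0.067600) = 0.065413 = 6.541%.

6.541%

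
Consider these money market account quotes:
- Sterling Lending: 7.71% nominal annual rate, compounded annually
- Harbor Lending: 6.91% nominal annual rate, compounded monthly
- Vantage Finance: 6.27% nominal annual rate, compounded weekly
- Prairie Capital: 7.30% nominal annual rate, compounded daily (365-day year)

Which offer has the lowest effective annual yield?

Vantage Finance

Sterling Lending: compounded annually, EAR = 7.710%
Harbor Lending: (1 + 0.0691/12)^12 − 1 = 7.133%
Vantage Finance: (1 + 0.0627/52)^52 − 1 = 6.467%
Prairie Capital: (1 + 0.0730/365)^365 − 1 = 7.572%
The lowest effective annual rate is Vantage Finance at 6.467%.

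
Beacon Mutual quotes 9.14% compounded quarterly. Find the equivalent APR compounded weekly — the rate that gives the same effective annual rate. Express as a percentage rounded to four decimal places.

9.0450%

EAR = (1 + 0.0914/4)^4 − 1 = 0.094581.
Solve (1 + r/52)^52 = 1.094581: r/52 = 1.094581^(1/52) − 1 = 0.001739, so r = 0.090450 = 9.0450%.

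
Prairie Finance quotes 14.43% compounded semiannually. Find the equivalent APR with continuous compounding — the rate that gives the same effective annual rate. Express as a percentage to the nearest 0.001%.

EAR = (1 + 0.1443/2)^2 − 1 = 0.149506.
Equivalent continuous rate: r = ln(1 + 0.149506) = 0.139332 = 13.933%.

13.933%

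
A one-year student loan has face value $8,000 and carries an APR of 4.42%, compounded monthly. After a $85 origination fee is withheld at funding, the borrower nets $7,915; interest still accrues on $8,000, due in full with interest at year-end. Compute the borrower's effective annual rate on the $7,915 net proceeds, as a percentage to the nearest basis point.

5.63%

Amount owed after one year: 8,000 × (1 + 0.0442/12)^12 = 8,000 × 1.045107 = $8,360.85.
Effective rate on net proceeds: 8,360.85 / 7,915 − 1 = 0.056330 = 5.63%.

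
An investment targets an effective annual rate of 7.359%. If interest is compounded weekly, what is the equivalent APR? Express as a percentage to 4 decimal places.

(1 + r/52)^52 − 1 = 0.07359, so 1 + r/52 = 1.07359^(1/52).
r/52 = 0.001366, so r = 0.071057 = 7.1057%.

7.1057%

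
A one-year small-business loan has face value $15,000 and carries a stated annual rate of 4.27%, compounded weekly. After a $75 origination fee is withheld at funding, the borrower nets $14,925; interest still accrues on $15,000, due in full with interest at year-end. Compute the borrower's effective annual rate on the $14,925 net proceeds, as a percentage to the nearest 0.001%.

4.885%

Amount owed after one year: 15,000 × (1 + 0.0427/52)^52 = 15,000 × 1.043606 = $15,654.10.
Effective rate on net proceeds: 15,654.10 / 14,925 − 1 = 0.048851 = 4.885%.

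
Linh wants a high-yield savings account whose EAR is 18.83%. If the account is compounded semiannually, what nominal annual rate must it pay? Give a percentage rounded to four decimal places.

(1 + r/2)^2 − 1 = 0.1883, so 1 + r/2 = 1.1883^(1/2).
r/2 = 0.090092, so r = 0.180183 = 18.0183%.

18.0183%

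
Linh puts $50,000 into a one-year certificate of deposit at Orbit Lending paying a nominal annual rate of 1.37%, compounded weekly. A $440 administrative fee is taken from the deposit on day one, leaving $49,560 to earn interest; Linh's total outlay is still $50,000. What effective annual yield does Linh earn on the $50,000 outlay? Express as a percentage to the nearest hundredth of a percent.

0.49%

Value after one year: 49,560 × (1 + 0.0137/52)^52 = 49,560 × 1.013792 = $50,243.55.
Effective yield on the $50,000 outlay: 50,243.55 / 50,000 − 1 = 0.004871 = 0.49%.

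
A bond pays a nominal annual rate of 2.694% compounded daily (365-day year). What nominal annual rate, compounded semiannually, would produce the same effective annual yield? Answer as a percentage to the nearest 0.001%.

2.712%

EAR = (1 + 0.02694/365)^365 − 1 = 0.027305.
Solve (1 + r/2)^2 = 1.027305: r/2 = 1.027305^(1/2) − 1 = 0.013561, so r = 0.027121 = 2.712%.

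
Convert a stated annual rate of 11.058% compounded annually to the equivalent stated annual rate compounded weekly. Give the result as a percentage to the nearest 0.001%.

Compounded annually, EAR = nominal = 0.110580.
Solve (1 + r/52)^52 = 1.110580: r/52 = 1.110580^(1/52) − 1 = 0.002019, so r = 0.104988 = 10.499%.

10.499%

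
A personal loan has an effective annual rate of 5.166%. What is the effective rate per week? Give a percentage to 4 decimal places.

0.0969%

The per-week rate i satisfies (1 + i)^52 = 1 + 0.05166.
i = 1.05166^(1/52) − 1 = 0.0009691 = 0.0969%.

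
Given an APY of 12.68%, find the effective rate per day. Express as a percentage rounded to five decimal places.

0.03271%

The per-day rate i satisfies (1 + i)^365 = 1 + 0.1268.
i = 1.1268^(1/365) − 1 = 0.0003271 = 0.03271%.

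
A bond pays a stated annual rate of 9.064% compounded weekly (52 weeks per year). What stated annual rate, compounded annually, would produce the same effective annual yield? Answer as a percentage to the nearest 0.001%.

EAR = (1 + 0.09064/52)^52 − 1 = 0.094788.
Compounded annually, the equivalent nominal rate is the EAR itself: 9.479%.

9.479%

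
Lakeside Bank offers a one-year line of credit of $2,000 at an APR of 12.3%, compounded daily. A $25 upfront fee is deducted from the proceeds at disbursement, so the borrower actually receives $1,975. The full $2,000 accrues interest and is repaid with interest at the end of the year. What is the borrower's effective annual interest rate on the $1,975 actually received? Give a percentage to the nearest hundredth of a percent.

Amount owed after one year: 2,000 × (1 + 0.123/365)^365 = 2,000 × 1.130861 = $2,261.72.
Effective rate on net proceeds: 2,261.72 / 1,975 − 1 = 0.145176 = 14.52%.

14.52%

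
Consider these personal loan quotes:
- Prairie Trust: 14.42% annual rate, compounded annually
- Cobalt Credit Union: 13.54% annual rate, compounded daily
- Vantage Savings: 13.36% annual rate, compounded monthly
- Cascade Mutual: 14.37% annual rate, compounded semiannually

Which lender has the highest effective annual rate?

Cascade Mutual

Prairie Trust: compounded annually, EAR = 14.420%
Cobalt Credit Union: (1 + 0.1354/365)^365 − 1 = 14.497%
Vantage Savings: (1 + 0.1336/12)^12 − 1 = 14.209%
Cascade Mutual: (1 + 0.1437/2)^2 − 1 = 14.886%
The highest effective annual rate is Cascade Mutual at 14.886%.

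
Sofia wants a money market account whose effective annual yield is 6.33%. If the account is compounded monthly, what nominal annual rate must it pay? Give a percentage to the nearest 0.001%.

(1 + r/12)^12 − 1 = 0.0633, so 1 + r/12 = 1.0633^(1/12).
r/12 = 0.005128, so r = 0.061535 = 6.153%.

6.153%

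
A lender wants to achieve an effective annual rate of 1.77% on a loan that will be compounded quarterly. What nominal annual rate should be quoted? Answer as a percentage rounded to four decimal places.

(1 + r/4)^4 − 1 = 0.0177, so 1 + r/4 = 1.0177^(1/4).
r/4 = 0.004396, so r = 0.017584 = 1.7584%.

1.7584%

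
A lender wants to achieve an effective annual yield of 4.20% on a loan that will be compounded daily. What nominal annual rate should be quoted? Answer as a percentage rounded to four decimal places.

4.1144%

(1 + r/365)^365 − 1 = 0.0420, so 1 + r/365 = 1.0420^(1/365).
r/365 = 0.000113, so r = 0.041144 = 4.1144%.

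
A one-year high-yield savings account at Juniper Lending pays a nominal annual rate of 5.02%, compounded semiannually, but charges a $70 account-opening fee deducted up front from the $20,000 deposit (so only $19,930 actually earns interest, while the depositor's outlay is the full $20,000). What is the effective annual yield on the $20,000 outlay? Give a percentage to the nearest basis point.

Value after one year: 19,930 × (1 + 0.0502/2)^2 = 19,930 × 1.050830 = $20,943.04.
Effective yield on the $20,000 outlay: 20,943.04 / 20,000 − 1 = 0.047152 = 4.72%.

4.72%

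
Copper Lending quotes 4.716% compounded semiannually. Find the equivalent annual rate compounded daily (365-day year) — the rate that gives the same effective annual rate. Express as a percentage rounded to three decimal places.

4.662%

EAR = (1 + 0.04716/2)^2 − 1 = 0.047716.
Solve (1 + r/365)^365 = 1.047716: r/365 = 1.047716^(1/365) − 1 = 0.000128, so r = 0.046616 = 4.662%.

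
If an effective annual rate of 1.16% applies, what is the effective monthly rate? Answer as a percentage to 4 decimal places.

The per-month rate i satisfies (1 + i)^12 = 1 + 0.0116.
i = 1.0116^(1/12) − 1 = 0.0009616 = 0.0962%.

0.0962%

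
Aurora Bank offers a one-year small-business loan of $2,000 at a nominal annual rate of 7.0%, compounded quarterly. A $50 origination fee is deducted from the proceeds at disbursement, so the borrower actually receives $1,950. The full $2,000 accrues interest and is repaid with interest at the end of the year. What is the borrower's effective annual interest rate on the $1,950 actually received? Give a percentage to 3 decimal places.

9.934%

Amount owed after one year: 2,000 × (1 + 0.070/4)^4 = 2,000 × 1.071859 = $2,143.72.
Effective rate on net proceeds: 2,143.72 / 1,950 − 1 = 0.099343 = 9.934%.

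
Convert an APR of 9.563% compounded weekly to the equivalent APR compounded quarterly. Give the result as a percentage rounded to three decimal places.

EAR = (1 + 0.09563/52)^52 − 1 = 0.100255.
Solve (1 + r/4)^4 = 1.100255: r/4 = 1.100255^(1/4) − 1 = 0.024173, so r = 0.096692 = 9.669%.

9.669%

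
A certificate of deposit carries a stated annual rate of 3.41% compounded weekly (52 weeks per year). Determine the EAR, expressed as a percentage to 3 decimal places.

3.468%

EAR = (1 + 0.0341/52)^52 − 1.
= (1 + 0.000656)^52 − 1 = 1.034677 − 1 = 3.468%.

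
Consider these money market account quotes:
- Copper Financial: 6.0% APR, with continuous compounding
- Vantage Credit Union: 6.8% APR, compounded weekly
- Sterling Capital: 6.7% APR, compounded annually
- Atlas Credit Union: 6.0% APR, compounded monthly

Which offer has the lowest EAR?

Atlas Credit Union

Copper Financial: e^0.060 − 1 = 6.184%
Vantage Credit Union: (1 + 0.068/52)^52 − 1 = 7.032%
Sterling Capital: compounded annually, EAR = 6.700%
Atlas Credit Union: (1 + 0.060/12)^12 − 1 = 6.168%
The lowest effective annual rate is Atlas Credit Union at 6.168%.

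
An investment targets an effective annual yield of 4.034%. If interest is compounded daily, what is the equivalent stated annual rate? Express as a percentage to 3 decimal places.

3.955%

(1 + r/365)^365 − 1 = 0.04034, so 1 + r/365 = 1.04034^(1/365).
r/365 = 0.000108, so r = 0.039550 = 3.955%.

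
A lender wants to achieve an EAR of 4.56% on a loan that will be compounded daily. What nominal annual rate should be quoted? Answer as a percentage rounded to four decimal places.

(1 + r/365)^365 − 1 = 0.0456, so 1 + r/365 = 1.0456^(1/365).
r/365 = 0.000122, so r = 0.044594 = 4.4594%.

4.4594%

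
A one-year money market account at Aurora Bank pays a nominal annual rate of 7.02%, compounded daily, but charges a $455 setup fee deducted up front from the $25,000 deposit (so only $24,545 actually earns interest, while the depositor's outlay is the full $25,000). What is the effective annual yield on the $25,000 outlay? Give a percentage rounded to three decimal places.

5.319%

Value after one year: 24,545 × (1 + 0.0702/365)^365 = 24,545 × 1.072715 = $26,329.80.
Effective yield on the $25,000 outlay: 26,329.80 / 25,000 − 1 = 0.053192 = 5.319%.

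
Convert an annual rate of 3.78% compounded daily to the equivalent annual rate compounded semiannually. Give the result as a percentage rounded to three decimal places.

3.816%

EAR = (1 + 0.0378/365)^365 − 1 = 0.038521.
Solve (1 + r/2)^2 = 1.038521: r/2 = 1.038521^(1/2) − 1 = 0.019079, so r = 0.038157 = 3.816%.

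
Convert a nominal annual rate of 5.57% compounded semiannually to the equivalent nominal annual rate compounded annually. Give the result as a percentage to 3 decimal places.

5.648%

EAR = (1 + 0.0557/2)^2 − 1 = 0.056476.
Compounded annually, the equivalent nominal rate is the EAR itself: 5.648%.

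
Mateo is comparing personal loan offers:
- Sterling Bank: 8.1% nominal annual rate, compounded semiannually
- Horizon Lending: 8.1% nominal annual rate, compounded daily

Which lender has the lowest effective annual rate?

Sterling Bank

Sterling Bank: (1 + 0.081/2)^2 − 1 = 8.264%
Horizon Lending: (1 + 0.081/365)^365 − 1 = 8.436%
The lowest effective annual rate is Sterling Bank at 8.264%.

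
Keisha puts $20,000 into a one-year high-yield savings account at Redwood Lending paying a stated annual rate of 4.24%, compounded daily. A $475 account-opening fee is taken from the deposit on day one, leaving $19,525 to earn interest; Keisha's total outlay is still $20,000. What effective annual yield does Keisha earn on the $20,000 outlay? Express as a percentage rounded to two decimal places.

1.85%

Value after one year: 19,525 × (1 + 0.0424/365)^365 = 19,525 × 1.043309 = $20,370.61.
Effective yield on the $20,000 outlay: 20,370.61 / 20,000 − 1 = 0.018531 = 1.85%.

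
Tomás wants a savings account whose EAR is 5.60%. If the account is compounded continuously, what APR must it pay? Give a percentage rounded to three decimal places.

Continuous: nominal r satisfies e^r − 1 = 0.0560.
r = ln(1 + 0.0560) = ln(1.0560) = 0.054488 = 5.449%.

5.449%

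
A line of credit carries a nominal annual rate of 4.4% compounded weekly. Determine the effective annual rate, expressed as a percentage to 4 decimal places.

EAR = (1 + 0.044/52)^52 − 1.
= (1 + 0.000846)^52 − 1 = 1.044963 − 1 = 4.4963%.

4.4963%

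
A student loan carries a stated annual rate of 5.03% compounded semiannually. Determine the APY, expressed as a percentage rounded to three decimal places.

EAR = (1 + 0.0503/2)^2 − 1.
= (1 + 0.025150)^2 − 1 = 1.050933 − 1 = 5.093%.

5.093%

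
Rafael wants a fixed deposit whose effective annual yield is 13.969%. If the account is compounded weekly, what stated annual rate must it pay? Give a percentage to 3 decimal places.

(1 + r/52)^52 − 1 = 0.13969, so 1 + r/52 = 1.13969^(1/52).
r/52 = 0.002518, so r = 0.130921 = 13.092%.

13.092%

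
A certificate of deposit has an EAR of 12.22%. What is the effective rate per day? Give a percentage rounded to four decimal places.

The per-day rate i satisfies (1 + i)^365 = 1 + 0.1222.
i = 1.1222^(1/365) − 1 = 0.0003159 = 0.0316%.

0.0316%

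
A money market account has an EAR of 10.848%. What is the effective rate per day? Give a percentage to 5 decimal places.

The per-day rate i satisfies (1 + i)^365 = 1 + 0.10848.
i = 1.10848^(1/365) − 1 = 0.0002822 = 0.02822%.

0.02822%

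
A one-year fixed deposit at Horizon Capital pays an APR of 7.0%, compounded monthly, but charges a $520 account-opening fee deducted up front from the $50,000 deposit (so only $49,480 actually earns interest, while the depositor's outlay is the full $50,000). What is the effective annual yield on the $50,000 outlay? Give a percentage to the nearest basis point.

Value after one year: 49,480 × (1 + 0.070/12)^12 = 49,480 × 1.072290 = $53,056.91.
Effective yield on the $50,000 outlay: 53,056.91 / 50,000 − 1 = 0.061138 = 6.11%.

6.11%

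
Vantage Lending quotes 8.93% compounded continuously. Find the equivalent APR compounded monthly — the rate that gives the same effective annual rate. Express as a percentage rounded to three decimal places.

8.963%

EAR under continuous compounding: e^0.0893 − 1 = 0.093409.
Solve (1 + r/12)^12 = 1.093409: r/12 = 1.093409^(1/12) − 1 = 0.007469, so r = 0.089633 = 8.963%.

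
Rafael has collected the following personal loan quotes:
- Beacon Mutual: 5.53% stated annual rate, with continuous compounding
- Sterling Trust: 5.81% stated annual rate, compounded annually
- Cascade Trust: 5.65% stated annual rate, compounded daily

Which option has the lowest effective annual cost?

Beacon Mutual: e^0.0553 − 1 = 5.686%
Sterling Trust: compounded annually, EAR = 5.810%
Cascade Trust: (1 + 0.0565/365)^365 − 1 = 5.812%
The lowest effective annual rate is Beacon Mutual at 5.686%.

Beacon Mutual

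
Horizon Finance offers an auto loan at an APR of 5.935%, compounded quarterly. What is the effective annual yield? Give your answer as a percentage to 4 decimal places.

EAR = (1 + 0.05935/4)^4 − 1.
= (1 + 0.014837)^4 − 1 = 1.060684 − 1 = 6.0684%.

6.0684%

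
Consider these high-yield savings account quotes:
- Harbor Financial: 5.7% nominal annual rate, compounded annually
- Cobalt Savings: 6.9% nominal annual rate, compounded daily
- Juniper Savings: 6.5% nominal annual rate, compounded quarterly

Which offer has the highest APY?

Harbor Financial: compounded annually, EAR = 5.700%
Cobalt Savings: (1 + 0.069/365)^365 − 1 = 7.143%
Juniper Savings: (1 + 0.065/4)^4 − 1 = 6.660%
The highest effective annual rate is Cobalt Savings at 7.143%.

Cobalt Savings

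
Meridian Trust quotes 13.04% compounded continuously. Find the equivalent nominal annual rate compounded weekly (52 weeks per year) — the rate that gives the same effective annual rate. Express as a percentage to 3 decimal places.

EAR under continuous compounding: e^0.1304 − 1 = 0.139284.
Solve (1 + r/52)^52 = 1.139284: r/52 = 1.139284^(1/52) − 1 = 0.002511, so r = 0.130564 = 13.056%.

13.056%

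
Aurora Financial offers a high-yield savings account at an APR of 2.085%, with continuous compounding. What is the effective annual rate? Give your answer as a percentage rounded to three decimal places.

2.107%

With continuous compounding, EAR = e^0.02085 − 1.
e^0.02085 = 1.021069, so EAR = 0.021069 = 2.107%.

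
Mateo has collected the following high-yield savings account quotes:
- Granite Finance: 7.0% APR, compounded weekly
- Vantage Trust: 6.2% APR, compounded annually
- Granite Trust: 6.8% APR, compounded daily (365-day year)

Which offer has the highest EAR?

Granite Finance

Granite Finance: (1 + 0.070/52)^52 − 1 = 7.246%
Vantage Trust: compounded annually, EAR = 6.200%
Granite Trust: (1 + 0.068/365)^365 − 1 = 7.036%
The highest effective annual rate is Granite Finance at 7.246%.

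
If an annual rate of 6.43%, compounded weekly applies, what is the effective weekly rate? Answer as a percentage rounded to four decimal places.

With a nominal annual rate compounded weekly, the periodic rate is the nominal rate divided by 52.
i = 0.0643 / 52 = 0.0012365 = 0.1237%.

0.1237%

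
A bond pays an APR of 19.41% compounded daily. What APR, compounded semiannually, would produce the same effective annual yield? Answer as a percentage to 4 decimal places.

EAR = (1 + 0.1941/365)^365 − 1 = 0.214155.
Solve (1 + r/2)^2 = 1.214155: r/2 = 1.214155^(1/2) − 1 = 0.101887, so r = 0.203774 = 20.3774%.

20.3774%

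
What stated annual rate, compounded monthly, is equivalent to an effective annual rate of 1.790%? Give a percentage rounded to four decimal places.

(1 + r/12)^12 − 1 = 0.01790, so 1 + r/12 = 1.01790^(1/12).
r/12 = 0.001480, so r = 0.017755 = 1.7755%.

1.7755%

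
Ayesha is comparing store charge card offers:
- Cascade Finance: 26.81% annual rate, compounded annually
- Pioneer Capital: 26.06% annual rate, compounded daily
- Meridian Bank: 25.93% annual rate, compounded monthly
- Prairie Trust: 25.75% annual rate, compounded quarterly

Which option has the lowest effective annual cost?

Cascade Finance

Cascade Finance: compounded annually, EAR = 26.810%
Pioneer Capital: (1 + 0.2606/365)^365 − 1 = 29.759%
Meridian Bank: (1 + 0.2593/12)^12 − 1 = 29.245%
Prairie Trust: (1 + 0.2575/4)^4 − 1 = 28.345%
The lowest effective annual rate is Cascade Finance at 26.810%.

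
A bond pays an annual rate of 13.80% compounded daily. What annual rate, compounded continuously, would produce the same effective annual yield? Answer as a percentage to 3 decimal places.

13.797%

EAR = (1 + 0.1380/365)^365 − 1 = 0.147946.
Equivalent continuous rate: r = ln(1 + 0.147946) = 0.137974 = 13.797%.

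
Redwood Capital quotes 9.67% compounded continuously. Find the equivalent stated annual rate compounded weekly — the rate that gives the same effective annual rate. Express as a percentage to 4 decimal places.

9.6790%

EAR under continuous compounding: e^0.0967 − 1 = 0.101530.
Solve (1 + r/52)^52 = 1.101530: r/52 = 1.101530^(1/52) − 1 = 0.001861, so r = 0.096790 = 9.6790%.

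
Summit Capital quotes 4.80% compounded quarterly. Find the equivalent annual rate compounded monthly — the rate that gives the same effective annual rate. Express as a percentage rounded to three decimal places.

EAR = (1 + 0.0480/4)^4 − 1 = 0.048871.
Solve (1 + r/12)^12 = 1.048871: r/12 = 1.048871^(1/12) − 1 = 0.003984, so r = 0.047809 = 4.781%.

4.781%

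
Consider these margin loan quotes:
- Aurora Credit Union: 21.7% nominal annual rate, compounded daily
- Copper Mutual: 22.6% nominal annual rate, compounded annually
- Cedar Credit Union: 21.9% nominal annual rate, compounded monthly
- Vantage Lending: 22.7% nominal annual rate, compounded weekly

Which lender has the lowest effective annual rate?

Copper Mutual

Aurora Credit Union: (1 + 0.217/365)^365 − 1 = 24.226%
Copper Mutual: compounded annually, EAR = 22.600%
Cedar Credit Union: (1 + 0.219/12)^12 − 1 = 24.238%
Vantage Lending: (1 + 0.227/52)^52 − 1 = 25.421%
The lowest effective annual rate is Copper Mutual at 22.600%.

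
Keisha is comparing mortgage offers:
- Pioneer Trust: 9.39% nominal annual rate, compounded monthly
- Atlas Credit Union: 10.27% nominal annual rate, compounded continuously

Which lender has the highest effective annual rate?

Pioneer Trust: (1 + 0.0939/12)^12 − 1 = 9.805%
Atlas Credit Union: e^0.1027 − 1 = 10.816%
The highest effective annual rate is Atlas Credit Union at 10.816%.

Atlas Credit Union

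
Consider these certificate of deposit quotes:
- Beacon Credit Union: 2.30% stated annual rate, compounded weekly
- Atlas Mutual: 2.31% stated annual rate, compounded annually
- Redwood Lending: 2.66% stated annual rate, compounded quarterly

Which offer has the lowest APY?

Beacon Credit Union: (1 + 0.0230/52)^52 − 1 = 2.326%
Atlas Mutual: compounded annually, EAR = 2.310%
Redwood Lending: (1 + 0.0266/4)^4 − 1 = 2.687%
The lowest effective annual rate is Atlas Mutual at 2.310%.

Atlas Mutual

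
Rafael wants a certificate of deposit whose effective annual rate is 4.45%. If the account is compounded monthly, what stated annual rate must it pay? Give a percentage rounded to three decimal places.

4.362%

(1 + r/12)^12 − 1 = 0.0445, so 1 + r/12 = 1.0445^(1/12).
r/12 = 0.003635, so r = 0.043617 = 4.362%.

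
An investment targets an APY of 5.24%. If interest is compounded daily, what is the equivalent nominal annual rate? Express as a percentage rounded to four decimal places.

5.1077%

(1 + r/365)^365 − 1 = 0.0524, so 1 + r/365 = 1.0524^(1/365).
r/365 = 0.000140, so r = 0.051077 = 5.1077%.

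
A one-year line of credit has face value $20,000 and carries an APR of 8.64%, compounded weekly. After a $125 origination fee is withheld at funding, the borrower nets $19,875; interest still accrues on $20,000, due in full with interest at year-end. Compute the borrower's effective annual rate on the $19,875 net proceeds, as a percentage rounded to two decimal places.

Amount owed after one year: 20,000 × (1 + 0.0864/52)^52 = 20,000 × 1.090164 = $21,803.28.
Effective rate on net proceeds: 21,803.28 / 19,875 − 1 = 0.097021 = 9.70%.

9.70%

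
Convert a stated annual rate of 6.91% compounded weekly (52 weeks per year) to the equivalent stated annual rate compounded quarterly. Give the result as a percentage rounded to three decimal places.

EAR = (1 + 0.0691/52)^52 − 1 = 0.071494.
Solve (1 + r/4)^4 = 1.071494: r/4 = 1.071494^(1/4) − 1 = 0.017413, so r = 0.069654 = 6.965%.

6.965%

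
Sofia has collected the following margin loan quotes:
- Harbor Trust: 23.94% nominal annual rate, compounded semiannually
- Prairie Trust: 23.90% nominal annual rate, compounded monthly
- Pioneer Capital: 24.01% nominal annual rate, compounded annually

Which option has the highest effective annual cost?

Harbor Trust: (1 + 0.2394/2)^2 − 1 = 25.373%
Prairie Trust: (1 + 0.2390/12)^12 − 1 = 26.700%
Pioneer Capital: compounded annually, EAR = 24.010%
The highest effective annual rate is Prairie Trust at 26.700%.

Prairie Trust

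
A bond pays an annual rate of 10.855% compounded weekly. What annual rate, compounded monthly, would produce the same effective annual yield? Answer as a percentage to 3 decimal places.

EAR = (1 + 0.10855/52)^52 − 1 = 0.114535.
Solve (1 + r/12)^12 = 1.114535: r/12 = 1.114535^(1/12) − 1 = 0.009077, so r = 0.108928 = 10.893%.

10.893%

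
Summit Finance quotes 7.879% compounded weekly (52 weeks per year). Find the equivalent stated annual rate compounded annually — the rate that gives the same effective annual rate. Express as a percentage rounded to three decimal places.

8.191%

EAR = (1 + 0.07879/52)^52 − 1 = 0.081913.
Compounded annually, the equivalent nominal rate is the EAR itself: 8.191%.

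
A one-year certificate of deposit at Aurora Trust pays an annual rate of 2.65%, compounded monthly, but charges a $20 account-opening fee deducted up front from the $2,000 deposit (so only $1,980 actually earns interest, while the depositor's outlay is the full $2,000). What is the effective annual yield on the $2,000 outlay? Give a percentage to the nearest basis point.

1.66%

Value after one year: 1,980 × (1 + 0.0265/12)^12 = 1,980 × 1.026824 = $2,033.11.
Effective yield on the $2,000 outlay: 2,033.11 / 2,000 − 1 = 0.016556 = 1.66%.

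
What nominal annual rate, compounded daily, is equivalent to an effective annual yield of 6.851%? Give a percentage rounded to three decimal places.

(1 + r/365)^365 − 1 = 0.06851, so 1 + r/365 = 1.06851^(1/365).
r/365 = 0.000182, so r = 0.066271 = 6.627%.

6.627%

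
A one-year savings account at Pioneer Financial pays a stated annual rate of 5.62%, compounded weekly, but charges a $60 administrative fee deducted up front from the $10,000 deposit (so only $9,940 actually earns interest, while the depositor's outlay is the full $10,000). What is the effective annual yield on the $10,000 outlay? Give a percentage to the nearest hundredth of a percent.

Value after one year: 9,940 × (1 + 0.0562/52)^52 = 9,940 × 1.057777 = $10,514.30.
Effective yield on the $10,000 outlay: 10,514.30 / 10,000 − 1 = 0.051430 = 5.14%.

5.14%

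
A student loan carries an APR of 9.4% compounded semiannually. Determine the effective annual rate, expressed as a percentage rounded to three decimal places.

EAR = (1 + 0.094/2)^2 − 1.
= 1.096209 − 1 = 9.621%.

9.621%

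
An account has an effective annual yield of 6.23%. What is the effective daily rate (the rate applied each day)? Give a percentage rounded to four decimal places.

0.0166%

The per-day rate i satisfies (1 + i)^365 = 1 + 0.0623.
i = 1.0623^(1/365) − 1 = 0.0001656 = 0.0166%.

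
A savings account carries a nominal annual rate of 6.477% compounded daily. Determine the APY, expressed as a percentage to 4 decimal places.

6.6907%

EAR = (1 + 0.06477/365)^365 − 1.
= (1 + 0.000177)^365 − 1 = 1.066907 − 1 = 6.6907%.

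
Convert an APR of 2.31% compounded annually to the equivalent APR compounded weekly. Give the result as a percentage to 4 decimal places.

2.2842%

Compounded annually, EAR = nominal = 0.023100.
Solve (1 + r/52)^52 = 1.023100: r/52 = 1.023100^(1/52) − 1 = 0.000439, so r = 0.022842 = 2.2842%.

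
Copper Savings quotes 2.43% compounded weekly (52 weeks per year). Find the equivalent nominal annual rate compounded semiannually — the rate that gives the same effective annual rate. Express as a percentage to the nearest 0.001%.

EAR = (1 + 0.0243/52)^52 − 1 = 0.024592.
Solve (1 + r/2)^2 = 1.024592: r/2 = 1.024592^(1/2) − 1 = 0.012221, so r = 0.024442 = 2.444%.

2.444%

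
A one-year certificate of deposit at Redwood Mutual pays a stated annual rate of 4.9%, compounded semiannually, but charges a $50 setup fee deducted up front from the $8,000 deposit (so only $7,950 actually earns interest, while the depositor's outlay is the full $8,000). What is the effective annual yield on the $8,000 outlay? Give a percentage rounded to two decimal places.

4.30%

Value after one year: 7,950 × (1 + 0.049/2)^2 = 7,950 × 1.049600 = $8,344.32.
Effective yield on the $8,000 outlay: 8,344.32 / 8,000 − 1 = 0.043040 = 4.30%.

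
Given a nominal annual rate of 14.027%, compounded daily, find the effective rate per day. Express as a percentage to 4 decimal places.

With a nominal annual rate compounded daily, the periodic rate is the nominal rate divided by 365.
i = 0.14027 / 365 = 0.0003843 = 0.0384%.

0.0384%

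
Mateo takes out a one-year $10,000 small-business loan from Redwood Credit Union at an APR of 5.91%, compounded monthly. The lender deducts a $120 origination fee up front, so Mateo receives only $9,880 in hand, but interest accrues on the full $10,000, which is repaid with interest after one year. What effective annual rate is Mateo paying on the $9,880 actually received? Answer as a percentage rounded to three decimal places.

7.361%

Amount owed after one year: 10,000 × (1 + 0.0591/12)^12 = 10,000 × 1.060727 = $10,607.27.
Effective rate on net proceeds: 10,607.27 / 9,880 − 1 = 0.073611 = 7.361%.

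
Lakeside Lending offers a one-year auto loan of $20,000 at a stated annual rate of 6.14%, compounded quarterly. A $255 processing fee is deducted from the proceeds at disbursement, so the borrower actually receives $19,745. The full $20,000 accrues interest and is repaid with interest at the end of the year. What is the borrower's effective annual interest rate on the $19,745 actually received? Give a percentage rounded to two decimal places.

7.66%

Amount owed after one year: 20,000 × (1 + 0.0614/4)^4 = 20,000 × 1.062828 = $21,256.57.
Effective rate on net proceeds: 21,256.57 / 19,745 − 1 = 0.076554 = 7.66%.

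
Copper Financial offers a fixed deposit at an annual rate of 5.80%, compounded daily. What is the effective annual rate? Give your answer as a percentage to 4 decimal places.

5.9710%

EAR = (1 + 0.0580/365)^365 − 1.
= 1.059710 − 1 = 5.9710%.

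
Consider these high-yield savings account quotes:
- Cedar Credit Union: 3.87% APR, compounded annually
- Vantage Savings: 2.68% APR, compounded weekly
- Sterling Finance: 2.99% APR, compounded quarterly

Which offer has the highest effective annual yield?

Cedar Credit Union: compounded annually, EAR = 3.870%
Vantage Savings: (1 + 0.0268/52)^52 − 1 = 2.716%
Sterling Finance: (1 + 0.0299/4)^4 − 1 = 3.024%
The highest effective annual rate is Cedar Credit Union at 3.870%.

Cedar Credit Union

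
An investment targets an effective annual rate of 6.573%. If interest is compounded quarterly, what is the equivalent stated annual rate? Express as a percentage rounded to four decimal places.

(1 + r/4)^4 − 1 = 0.06573, so 1 + r/4 = 1.06573^(1/4).
r/4 = 0.016042, so r = 0.064169 = 6.4169%.

6.4169%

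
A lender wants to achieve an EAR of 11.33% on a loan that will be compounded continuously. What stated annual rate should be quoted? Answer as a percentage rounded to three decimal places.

Continuous: nominal r satisfies e^r − 1 = 0.1133.
r = ln(1 + 0.1133) = ln(1.1133) = 0.107329 = 10.733%.

10.733%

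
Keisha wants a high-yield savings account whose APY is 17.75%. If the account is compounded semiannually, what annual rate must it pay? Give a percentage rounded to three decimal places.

17.025%

(1 + r/2)^2 − 1 = 0.1775, so 1 + r/2 = 1.1775^(1/2).
r/2 = 0.085127, so r = 0.170253 = 17.025%.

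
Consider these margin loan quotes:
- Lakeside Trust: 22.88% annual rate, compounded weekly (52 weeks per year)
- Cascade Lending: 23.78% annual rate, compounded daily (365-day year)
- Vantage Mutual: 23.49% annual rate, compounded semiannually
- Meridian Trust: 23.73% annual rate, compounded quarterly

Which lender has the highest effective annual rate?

Lakeside Trust: (1 + 0.2288/52)^52 − 1 = 25.646%
Cascade Lending: (1 + 0.2378/365)^365 − 1 = 26.836%
Vantage Mutual: (1 + 0.2349/2)^2 − 1 = 24.869%
Meridian Trust: (1 + 0.2373/4)^4 − 1 = 25.926%
The highest effective annual rate is Cascade Lending at 26.836%.

Cascade Lending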